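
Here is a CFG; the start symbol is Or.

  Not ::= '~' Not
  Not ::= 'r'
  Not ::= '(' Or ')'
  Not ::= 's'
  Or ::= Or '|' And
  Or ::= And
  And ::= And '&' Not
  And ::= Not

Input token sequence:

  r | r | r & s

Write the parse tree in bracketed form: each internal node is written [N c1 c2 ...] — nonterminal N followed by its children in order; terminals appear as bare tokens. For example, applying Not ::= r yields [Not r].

[Or [Or [Or [And [Not r]]] | [And [Not r]]] | [And [And [Not r]] & [Not s]]]

Or
Or | And
Or | And | And
And | And | And
Not | And | And
r | And | And
r | Not | And
r | r | And
r | r | And & Not
r | r | Not & Not
r | r | r & Not
r | r | r & s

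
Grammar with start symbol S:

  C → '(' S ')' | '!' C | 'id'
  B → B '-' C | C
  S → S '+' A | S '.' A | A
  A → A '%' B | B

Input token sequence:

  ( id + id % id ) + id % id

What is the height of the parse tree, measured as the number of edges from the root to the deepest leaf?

10

[S [S [A [B [C ( [S [S [A [B [C id]]]] + [A [A [B [C id]]] % [B [C id]]]] )]]]] + [A [A [B [C id]]] % [B [C id]]]]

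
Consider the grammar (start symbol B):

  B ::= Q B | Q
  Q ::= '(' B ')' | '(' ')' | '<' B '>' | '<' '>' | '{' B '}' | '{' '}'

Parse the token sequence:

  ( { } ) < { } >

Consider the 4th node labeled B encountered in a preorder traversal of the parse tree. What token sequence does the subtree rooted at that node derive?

[B [Q ( [B [Q { }]] )] [B [Q < [B [Q { }]] >]]]

{ }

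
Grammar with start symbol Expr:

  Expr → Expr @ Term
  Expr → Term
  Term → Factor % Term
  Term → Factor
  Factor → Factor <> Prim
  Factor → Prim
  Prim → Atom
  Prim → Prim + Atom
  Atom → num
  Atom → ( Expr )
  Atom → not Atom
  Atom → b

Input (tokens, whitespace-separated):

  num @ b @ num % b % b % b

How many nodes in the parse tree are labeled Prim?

[Expr [Expr [Expr [Term [Factor [Prim [Atom num]]]]] @ [Term [Factor [Prim [Atom b]]]]] @ [Term [Factor [Prim [Atom num]]] % [Term [Factor [Prim [Atom b]]] % [Term [Factor [Prim [Atom b]]] % [Term [Factor [Prim [Atom b]]]]]]]]

6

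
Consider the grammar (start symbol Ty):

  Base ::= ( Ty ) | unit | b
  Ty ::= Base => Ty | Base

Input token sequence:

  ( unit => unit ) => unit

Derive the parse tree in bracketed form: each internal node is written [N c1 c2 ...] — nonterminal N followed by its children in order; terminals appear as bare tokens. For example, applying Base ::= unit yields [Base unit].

[Ty [Base ( [Ty [Base unit] => [Ty [Base unit]]] )] => [Ty [Base unit]]]

Ty
Base => Ty
( Ty ) => Ty
( Base => Ty ) => Ty
( unit => Ty ) => Ty
( unit => Base ) => Ty
( unit => unit ) => Ty
( unit => unit ) => Base
( unit => unit ) => unit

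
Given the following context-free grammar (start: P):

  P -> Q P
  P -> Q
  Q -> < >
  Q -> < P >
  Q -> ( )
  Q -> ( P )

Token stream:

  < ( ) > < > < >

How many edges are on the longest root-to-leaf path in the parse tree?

[P [Q < [P [Q ( )]] >] [P [Q < >] [P [Q < >]]]]

4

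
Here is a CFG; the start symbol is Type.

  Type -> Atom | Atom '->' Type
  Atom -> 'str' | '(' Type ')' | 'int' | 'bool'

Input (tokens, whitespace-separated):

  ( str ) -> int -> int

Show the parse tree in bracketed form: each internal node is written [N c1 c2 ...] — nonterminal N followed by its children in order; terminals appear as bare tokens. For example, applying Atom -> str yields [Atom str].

Type
Atom -> Type
( Type ) -> Type
( Atom ) -> Type
( str ) -> Type
( str ) -> Atom -> Type
( str ) -> int -> Type
( str ) -> int -> Atom
( str ) -> int -> int

[Type [Atom ( [Type [Atom str]] )] -> [Type [Atom int] -> [Type [Atom int]]]]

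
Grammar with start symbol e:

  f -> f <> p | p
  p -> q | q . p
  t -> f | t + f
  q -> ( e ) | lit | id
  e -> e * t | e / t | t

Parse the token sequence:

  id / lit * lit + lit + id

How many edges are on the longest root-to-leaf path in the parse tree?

[e [e [e [t [f [p [q id]]]]] / [t [f [p [q lit]]]]] * [t [t [t [f [p [q lit]]]] + [f [p [q lit]]]] + [f [p [q id]]]]]

7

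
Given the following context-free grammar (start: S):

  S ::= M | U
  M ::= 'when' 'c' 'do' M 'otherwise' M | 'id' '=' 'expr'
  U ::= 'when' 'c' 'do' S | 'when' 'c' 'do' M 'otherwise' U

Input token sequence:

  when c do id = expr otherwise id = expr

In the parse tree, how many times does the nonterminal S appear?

1

[S [M when c do [M id = expr] otherwise [M id = expr]]]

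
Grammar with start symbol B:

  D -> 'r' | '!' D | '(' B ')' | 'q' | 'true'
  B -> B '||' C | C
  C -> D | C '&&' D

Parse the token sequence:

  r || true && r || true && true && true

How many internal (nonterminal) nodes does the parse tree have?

15

[B [B [B [C [D r]]] || [C [C [D true]] && [D r]]] || [C [C [C [D true]] && [D true]] && [D true]]]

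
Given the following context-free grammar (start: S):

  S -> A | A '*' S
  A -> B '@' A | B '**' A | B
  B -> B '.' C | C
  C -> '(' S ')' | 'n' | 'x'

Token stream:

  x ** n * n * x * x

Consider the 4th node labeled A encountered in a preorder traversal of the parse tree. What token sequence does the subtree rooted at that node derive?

x

[S [A [B [C x]] ** [A [B [C n]]]] * [S [A [B [C n]]] * [S [A [B [C x]]] * [S [A [B [C x]]]]]]]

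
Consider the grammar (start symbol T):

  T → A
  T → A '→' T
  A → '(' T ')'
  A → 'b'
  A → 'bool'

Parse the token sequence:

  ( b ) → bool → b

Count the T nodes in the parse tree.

4

[T [A ( [T [A b]] )] → [T [A bool] → [T [A b]]]]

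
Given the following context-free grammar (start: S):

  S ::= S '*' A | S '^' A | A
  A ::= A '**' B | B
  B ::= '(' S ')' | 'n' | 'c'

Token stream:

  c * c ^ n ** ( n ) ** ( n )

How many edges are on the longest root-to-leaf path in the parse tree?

[S [S [S [A [B c]]] * [A [B c]]] ^ [A [A [A [B n]] ** [B ( [S [A [B n]]] )]] ** [B ( [S [A [B n]]] )]]]

7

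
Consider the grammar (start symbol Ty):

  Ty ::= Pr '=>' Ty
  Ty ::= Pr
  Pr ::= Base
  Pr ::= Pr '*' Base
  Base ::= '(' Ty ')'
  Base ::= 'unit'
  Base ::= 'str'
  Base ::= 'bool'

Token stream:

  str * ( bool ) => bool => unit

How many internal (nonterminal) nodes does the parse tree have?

[Ty [Pr [Pr [Base str]] * [Base ( [Ty [Pr [Base bool]]] )]] => [Ty [Pr [Base bool]] => [Ty [Pr [Base unit]]]]]

14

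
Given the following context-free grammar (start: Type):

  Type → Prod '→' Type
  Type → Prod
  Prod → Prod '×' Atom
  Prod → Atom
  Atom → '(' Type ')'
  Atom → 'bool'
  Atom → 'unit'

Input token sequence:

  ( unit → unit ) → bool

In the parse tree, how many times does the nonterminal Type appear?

4

[Type [Prod [Atom ( [Type [Prod [Atom unit]] → [Type [Prod [Atom unit]]]] )]] → [Type [Prod [Atom bool]]]]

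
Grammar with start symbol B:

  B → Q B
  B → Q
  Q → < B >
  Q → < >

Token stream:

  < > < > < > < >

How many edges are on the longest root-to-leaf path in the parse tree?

[B [Q < >] [B [Q < >] [B [Q < >] [B [Q < >]]]]]

5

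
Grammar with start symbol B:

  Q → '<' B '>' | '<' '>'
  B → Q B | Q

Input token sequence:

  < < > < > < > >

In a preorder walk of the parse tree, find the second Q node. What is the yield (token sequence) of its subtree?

< >

[B [Q < [B [Q < >] [B [Q < >] [B [Q < >]]]] >]]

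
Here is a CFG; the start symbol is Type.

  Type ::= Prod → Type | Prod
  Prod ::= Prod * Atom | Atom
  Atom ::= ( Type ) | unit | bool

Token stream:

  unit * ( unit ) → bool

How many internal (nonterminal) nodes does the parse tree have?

[Type [Prod [Prod [Atom unit]] * [Atom ( [Type [Prod [Atom unit]]] )]] → [Type [Prod [Atom bool]]]]

11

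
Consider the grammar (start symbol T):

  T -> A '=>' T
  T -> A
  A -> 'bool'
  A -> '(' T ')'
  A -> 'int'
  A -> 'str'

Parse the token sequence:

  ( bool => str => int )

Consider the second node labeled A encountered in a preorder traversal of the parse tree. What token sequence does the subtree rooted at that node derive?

[T [A ( [T [A bool] => [T [A str] => [T [A int]]]] )]]

bool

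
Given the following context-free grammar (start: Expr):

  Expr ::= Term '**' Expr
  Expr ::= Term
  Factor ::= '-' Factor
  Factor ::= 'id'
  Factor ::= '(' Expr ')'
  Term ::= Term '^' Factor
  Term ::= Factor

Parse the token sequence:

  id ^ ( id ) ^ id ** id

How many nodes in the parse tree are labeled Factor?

5

[Expr [Term [Term [Term [Factor id]] ^ [Factor ( [Expr [Term [Factor id]]] )]] ^ [Factor id]] ** [Expr [Term [Factor id]]]]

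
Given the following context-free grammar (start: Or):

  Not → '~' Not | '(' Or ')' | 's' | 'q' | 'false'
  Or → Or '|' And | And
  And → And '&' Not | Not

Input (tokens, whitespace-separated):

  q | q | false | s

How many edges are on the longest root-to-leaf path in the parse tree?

6

[Or [Or [Or [Or [And [Not q]]] | [And [Not q]]] | [And [Not false]]] | [And [Not s]]]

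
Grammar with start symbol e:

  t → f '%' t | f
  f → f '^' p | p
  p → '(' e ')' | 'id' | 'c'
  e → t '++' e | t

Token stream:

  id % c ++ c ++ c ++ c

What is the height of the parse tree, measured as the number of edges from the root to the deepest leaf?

7

[e [t [f [p id]] % [t [f [p c]]]] ++ [e [t [f [p c]]] ++ [e [t [f [p c]]] ++ [e [t [f [p c]]]]]]]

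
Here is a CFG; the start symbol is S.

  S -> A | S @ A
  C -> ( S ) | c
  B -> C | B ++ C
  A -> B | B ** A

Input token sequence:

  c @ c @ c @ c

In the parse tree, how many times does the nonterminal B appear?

[S [S [S [S [A [B [C c]]]] @ [A [B [C c]]]] @ [A [B [C c]]]] @ [A [B [C c]]]]

4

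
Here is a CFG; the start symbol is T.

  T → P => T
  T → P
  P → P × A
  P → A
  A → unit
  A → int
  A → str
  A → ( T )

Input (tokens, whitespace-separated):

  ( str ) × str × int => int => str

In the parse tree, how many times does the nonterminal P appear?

[T [P [P [P [A ( [T [P [A str]]] )]] × [A str]] × [A int]] => [T [P [A int]] => [T [P [A str]]]]]

6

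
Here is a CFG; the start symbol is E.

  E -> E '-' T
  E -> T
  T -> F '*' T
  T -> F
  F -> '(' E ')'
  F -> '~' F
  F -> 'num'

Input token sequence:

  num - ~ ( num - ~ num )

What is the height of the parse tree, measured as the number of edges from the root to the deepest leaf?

8

[E [E [T [F num]]] - [T [F ~ [F ( [E [E [T [F num]]] - [T [F ~ [F num]]]] )]]]]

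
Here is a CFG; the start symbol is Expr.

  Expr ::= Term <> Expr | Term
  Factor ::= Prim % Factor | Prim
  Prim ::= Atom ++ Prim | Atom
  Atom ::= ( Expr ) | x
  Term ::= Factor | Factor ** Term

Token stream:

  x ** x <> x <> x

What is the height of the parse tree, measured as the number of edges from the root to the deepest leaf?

[Expr [Term [Factor [Prim [Atom x]]] ** [Term [Factor [Prim [Atom x]]]]] <> [Expr [Term [Factor [Prim [Atom x]]]] <> [Expr [Term [Factor [Prim [Atom x]]]]]]]

7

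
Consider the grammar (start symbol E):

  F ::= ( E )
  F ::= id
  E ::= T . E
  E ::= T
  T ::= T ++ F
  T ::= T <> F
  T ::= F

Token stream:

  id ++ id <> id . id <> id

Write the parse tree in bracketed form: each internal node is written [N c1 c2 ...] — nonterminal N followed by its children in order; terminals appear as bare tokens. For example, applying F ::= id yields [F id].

E
T . E
T <> F . E
T ++ F <> F . E
F ++ F <> F . E
id ++ F <> F . E
id ++ id <> F . E
id ++ id <> id . E
id ++ id <> id . T
id ++ id <> id . T <> F
id ++ id <> id . F <> F
id ++ id <> id . id <> F
id ++ id <> id . id <> id

[E [T [T [T [F id]] ++ [F id]] <> [F id]] . [E [T [T [F id]] <> [F id]]]]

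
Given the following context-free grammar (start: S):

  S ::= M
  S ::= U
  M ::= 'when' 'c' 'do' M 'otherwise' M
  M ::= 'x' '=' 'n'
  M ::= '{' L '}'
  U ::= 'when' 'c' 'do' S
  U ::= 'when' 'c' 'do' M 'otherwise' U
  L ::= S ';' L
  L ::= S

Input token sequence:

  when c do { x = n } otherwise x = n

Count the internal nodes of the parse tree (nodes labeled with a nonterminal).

[S [M when c do [M { [L [S [M x = n]]] }] otherwise [M x = n]]]

7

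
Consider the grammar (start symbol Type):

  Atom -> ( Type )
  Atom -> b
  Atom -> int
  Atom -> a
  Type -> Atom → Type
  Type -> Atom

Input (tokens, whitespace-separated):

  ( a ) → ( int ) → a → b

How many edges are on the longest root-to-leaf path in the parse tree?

[Type [Atom ( [Type [Atom a]] )] → [Type [Atom ( [Type [Atom int]] )] → [Type [Atom a] → [Type [Atom b]]]]]

5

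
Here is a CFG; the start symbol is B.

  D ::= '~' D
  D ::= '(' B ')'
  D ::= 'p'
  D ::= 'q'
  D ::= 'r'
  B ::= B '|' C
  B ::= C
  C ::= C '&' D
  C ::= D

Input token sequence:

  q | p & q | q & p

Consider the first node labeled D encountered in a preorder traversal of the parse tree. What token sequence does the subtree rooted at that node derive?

q

[B [B [B [C [D q]]] | [C [C [D p]] & [D q]]] | [C [C [D q]] & [D p]]]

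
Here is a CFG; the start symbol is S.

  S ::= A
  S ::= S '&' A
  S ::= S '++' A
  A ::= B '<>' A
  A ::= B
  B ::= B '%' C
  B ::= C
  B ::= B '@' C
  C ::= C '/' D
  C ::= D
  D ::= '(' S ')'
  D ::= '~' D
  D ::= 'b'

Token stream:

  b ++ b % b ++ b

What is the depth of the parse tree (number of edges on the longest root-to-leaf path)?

7

[S [S [S [A [B [C [D b]]]]] ++ [A [B [B [C [D b]]] % [C [D b]]]]] ++ [A [B [C [D b]]]]]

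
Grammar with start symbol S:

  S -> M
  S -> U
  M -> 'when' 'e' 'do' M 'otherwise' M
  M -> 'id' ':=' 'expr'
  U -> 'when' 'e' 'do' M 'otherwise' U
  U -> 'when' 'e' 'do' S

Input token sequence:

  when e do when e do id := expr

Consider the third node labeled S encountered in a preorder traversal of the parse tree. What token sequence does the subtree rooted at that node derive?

id := expr

[S [U when e do [S [U when e do [S [M id := expr]]]]]]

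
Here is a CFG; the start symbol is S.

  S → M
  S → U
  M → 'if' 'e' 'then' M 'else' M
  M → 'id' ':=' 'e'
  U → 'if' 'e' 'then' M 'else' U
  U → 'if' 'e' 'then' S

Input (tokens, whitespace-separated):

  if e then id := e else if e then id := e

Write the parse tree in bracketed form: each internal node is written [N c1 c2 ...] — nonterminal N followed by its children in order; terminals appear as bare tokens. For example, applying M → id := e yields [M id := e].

[S [U if e then [M id := e] else [U if e then [S [M id := e]]]]]

S
U
if e then M else U
if e then id := e else U
if e then id := e else if e then S
if e then id := e else if e then M
if e then id := e else if e then id := e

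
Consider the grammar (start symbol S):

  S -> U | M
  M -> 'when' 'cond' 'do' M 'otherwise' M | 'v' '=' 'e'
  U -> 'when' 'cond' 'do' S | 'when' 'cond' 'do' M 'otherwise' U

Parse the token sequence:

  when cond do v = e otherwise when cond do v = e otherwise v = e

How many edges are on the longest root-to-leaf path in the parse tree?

[S [M when cond do [M v = e] otherwise [M when cond do [M v = e] otherwise [M v = e]]]]

4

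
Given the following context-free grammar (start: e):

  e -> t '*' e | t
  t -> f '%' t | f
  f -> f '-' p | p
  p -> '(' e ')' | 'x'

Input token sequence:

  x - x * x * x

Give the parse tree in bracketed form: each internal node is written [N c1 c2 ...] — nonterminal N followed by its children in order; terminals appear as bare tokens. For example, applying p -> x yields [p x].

e
t * e
f * e
f - p * e
p - p * e
x - p * e
x - x * e
x - x * t * e
x - x * f * e
x - x * p * e
x - x * x * e
x - x * x * t
x - x * x * f
x - x * x * p
x - x * x * x

[e [t [f [f [p x]] - [p x]]] * [e [t [f [p x]]] * [e [t [f [p x]]]]]]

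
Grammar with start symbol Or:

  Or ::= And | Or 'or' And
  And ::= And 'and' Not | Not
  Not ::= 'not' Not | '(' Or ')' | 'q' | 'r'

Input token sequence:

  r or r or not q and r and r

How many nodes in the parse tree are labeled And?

5

[Or [Or [Or [And [Not r]]] or [And [Not r]]] or [And [And [And [Not not [Not q]]] and [Not r]] and [Not r]]]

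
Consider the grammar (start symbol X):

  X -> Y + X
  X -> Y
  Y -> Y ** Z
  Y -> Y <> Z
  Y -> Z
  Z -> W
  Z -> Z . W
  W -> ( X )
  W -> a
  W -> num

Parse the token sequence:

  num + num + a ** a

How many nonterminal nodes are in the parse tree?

[X [Y [Z [W num]]] + [X [Y [Z [W num]]] + [X [Y [Y [Z [W a]]] ** [Z [W a]]]]]]

15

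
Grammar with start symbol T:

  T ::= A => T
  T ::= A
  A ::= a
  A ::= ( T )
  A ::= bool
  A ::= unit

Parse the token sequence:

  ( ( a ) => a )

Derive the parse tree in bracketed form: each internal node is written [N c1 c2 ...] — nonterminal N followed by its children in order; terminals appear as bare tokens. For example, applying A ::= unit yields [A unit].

[T [A ( [T [A ( [T [A a]] )] => [T [A a]]] )]]

T
A
( T )
( A => T )
( ( T ) => T )
( ( A ) => T )
( ( a ) => T )
( ( a ) => A )
( ( a ) => a )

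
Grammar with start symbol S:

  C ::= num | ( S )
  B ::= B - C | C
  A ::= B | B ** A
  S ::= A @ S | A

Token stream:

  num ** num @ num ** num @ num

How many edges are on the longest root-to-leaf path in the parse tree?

6

[S [A [B [C num]] ** [A [B [C num]]]] @ [S [A [B [C num]] ** [A [B [C num]]]] @ [S [A [B [C num]]]]]]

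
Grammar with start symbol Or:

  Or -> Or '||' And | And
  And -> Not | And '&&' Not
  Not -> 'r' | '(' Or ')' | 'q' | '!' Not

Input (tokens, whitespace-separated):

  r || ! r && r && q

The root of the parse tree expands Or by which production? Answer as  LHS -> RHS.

[Or [Or [And [Not r]]] || [And [And [And [Not ! [Not r]]] && [Not r]] && [Not q]]]

Or -> Or '||' And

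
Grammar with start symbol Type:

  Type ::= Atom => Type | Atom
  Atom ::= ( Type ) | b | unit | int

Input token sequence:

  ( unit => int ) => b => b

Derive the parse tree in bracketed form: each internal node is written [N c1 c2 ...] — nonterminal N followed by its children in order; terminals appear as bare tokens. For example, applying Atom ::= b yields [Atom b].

Type
Atom => Type
( Type ) => Type
( Atom => Type ) => Type
( unit => Type ) => Type
( unit => Atom ) => Type
( unit => int ) => Type
( unit => int ) => Atom => Type
( unit => int ) => b => Type
( unit => int ) => b => Atom
( unit => int ) => b => b

[Type [Atom ( [Type [Atom unit] => [Type [Atom int]]] )] => [Type [Atom b] => [Type [Atom b]]]]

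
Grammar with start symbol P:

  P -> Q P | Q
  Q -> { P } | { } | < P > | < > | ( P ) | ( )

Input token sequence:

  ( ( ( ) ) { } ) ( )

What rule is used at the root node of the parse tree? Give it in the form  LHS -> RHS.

P -> Q P

[P [Q ( [P [Q ( [P [Q ( )]] )] [P [Q { }]]] )] [P [Q ( )]]]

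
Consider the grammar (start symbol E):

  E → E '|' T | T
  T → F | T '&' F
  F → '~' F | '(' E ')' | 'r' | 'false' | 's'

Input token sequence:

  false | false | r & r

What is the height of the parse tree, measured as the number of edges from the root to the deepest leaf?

5

[E [E [E [T [F false]]] | [T [F false]]] | [T [T [F r]] & [F r]]]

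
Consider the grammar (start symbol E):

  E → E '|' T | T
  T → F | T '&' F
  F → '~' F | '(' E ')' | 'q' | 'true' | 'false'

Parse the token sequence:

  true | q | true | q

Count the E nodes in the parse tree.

[E [E [E [E [T [F true]]] | [T [F q]]] | [T [F true]]] | [T [F q]]]

4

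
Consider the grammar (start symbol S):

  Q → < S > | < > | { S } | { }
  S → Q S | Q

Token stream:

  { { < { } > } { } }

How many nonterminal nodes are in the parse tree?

[S [Q { [S [Q { [S [Q < [S [Q { }]] >]] }] [S [Q { }]]] }]]

10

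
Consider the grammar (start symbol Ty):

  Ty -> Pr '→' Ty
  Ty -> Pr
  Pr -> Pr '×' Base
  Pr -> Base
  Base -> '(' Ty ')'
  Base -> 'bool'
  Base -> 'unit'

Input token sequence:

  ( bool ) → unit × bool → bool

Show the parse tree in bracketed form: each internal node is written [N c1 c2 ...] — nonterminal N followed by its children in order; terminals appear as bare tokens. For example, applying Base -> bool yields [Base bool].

[Ty [Pr [Base ( [Ty [Pr [Base bool]]] )]] → [Ty [Pr [Pr [Base unit]] × [Base bool]] → [Ty [Pr [Base bool]]]]]

Ty
Pr → Ty
Base → Ty
( Ty ) → Ty
( Pr ) → Ty
( Base ) → Ty
( bool ) → Ty
( bool ) → Pr → Ty
( bool ) → Pr × Base → Ty
( bool ) → Base × Base → Ty
( bool ) → unit × Base → Ty
( bool ) → unit × bool → Ty
( bool ) → unit × bool → Pr
( bool ) → unit × bool → Base
( bool ) → unit × bool → bool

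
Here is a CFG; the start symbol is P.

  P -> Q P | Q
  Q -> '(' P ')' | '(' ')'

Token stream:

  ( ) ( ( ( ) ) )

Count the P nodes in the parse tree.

4

[P [Q ( )] [P [Q ( [P [Q ( [P [Q ( )]] )]] )]]]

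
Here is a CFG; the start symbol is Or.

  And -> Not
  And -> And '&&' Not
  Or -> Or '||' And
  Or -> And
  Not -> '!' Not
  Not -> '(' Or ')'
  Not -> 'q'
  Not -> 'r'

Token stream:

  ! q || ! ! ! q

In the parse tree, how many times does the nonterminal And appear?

2

[Or [Or [And [Not ! [Not q]]]] || [And [Not ! [Not ! [Not ! [Not q]]]]]]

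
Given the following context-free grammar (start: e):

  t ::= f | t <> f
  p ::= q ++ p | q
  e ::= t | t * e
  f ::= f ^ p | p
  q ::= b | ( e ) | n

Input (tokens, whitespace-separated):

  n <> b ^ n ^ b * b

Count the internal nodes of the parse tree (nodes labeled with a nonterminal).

[e [t [t [f [p [q n]]]] <> [f [f [f [p [q b]]] ^ [p [q n]]] ^ [p [q b]]]] * [e [t [f [p [q b]]]]]]

20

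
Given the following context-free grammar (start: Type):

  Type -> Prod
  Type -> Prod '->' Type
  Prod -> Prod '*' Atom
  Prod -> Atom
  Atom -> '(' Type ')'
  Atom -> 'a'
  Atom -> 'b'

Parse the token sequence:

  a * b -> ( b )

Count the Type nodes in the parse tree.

3

[Type [Prod [Prod [Atom a]] * [Atom b]] -> [Type [Prod [Atom ( [Type [Prod [Atom b]]] )]]]]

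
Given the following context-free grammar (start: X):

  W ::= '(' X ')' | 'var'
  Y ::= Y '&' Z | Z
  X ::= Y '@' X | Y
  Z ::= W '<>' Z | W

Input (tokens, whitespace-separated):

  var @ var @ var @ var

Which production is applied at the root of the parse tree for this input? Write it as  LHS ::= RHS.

[X [Y [Z [W var]]] @ [X [Y [Z [W var]]] @ [X [Y [Z [W var]]] @ [X [Y [Z [W var]]]]]]]

X ::= Y '@' X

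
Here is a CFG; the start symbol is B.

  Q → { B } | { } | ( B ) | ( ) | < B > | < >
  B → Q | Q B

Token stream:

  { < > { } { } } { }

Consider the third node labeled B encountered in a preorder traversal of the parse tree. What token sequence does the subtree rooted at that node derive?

{ } { }

[B [Q { [B [Q < >] [B [Q { }] [B [Q { }]]]] }] [B [Q { }]]]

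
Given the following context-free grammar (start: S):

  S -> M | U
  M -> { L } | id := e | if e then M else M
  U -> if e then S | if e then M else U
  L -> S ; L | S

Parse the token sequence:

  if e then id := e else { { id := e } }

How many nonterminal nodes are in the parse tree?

10

[S [M if e then [M id := e] else [M { [L [S [M { [L [S [M id := e]]] }]]] }]]]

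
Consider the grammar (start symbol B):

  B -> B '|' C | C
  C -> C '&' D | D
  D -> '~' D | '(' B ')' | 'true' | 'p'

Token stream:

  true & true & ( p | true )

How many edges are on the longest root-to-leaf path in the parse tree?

7

[B [C [C [C [D true]] & [D true]] & [D ( [B [B [C [D p]]] | [C [D true]]] )]]]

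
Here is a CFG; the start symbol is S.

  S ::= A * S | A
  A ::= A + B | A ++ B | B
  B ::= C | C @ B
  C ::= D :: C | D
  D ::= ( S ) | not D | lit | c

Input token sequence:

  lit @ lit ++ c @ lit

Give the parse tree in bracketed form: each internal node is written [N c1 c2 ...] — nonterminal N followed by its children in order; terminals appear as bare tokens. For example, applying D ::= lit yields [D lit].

[S [A [A [B [C [D lit]] @ [B [C [D lit]]]]] ++ [B [C [D c]] @ [B [C [D lit]]]]]]

S
A
A ++ B
B ++ B
C @ B ++ B
D @ B ++ B
lit @ B ++ B
lit @ C ++ B
lit @ D ++ B
lit @ lit ++ B
lit @ lit ++ C @ B
lit @ lit ++ D @ B
lit @ lit ++ c @ B
lit @ lit ++ c @ C
lit @ lit ++ c @ D
lit @ lit ++ c @ lit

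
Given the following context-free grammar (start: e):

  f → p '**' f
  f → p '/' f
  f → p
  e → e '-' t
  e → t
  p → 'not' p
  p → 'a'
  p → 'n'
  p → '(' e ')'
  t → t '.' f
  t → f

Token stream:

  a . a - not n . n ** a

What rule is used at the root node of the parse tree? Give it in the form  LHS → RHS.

e → e '-' t

[e [e [t [t [f [p a]]] . [f [p a]]]] - [t [t [f [p not [p n]]]] . [f [p n] ** [f [p a]]]]]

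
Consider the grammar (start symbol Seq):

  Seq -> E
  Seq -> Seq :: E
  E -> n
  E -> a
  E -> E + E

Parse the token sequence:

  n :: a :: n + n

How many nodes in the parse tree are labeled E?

[Seq [Seq [Seq [E n]] :: [E a]] :: [E [E n] + [E n]]]

5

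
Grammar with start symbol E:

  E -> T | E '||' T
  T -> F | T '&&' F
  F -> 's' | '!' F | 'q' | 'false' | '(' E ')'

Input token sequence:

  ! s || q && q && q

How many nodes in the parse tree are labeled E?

[E [E [T [F ! [F s]]]] || [T [T [T [F q]] && [F q]] && [F q]]]

2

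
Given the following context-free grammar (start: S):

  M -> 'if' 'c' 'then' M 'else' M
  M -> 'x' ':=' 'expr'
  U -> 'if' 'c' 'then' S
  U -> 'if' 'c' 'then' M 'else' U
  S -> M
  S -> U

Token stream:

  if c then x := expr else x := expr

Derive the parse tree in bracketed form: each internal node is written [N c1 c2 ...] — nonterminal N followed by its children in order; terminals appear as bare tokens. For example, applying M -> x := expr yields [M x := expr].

S
M
if c then M else M
if c then x := expr else M
if c then x := expr else x := expr

[S [M if c then [M x := expr] else [M x := expr]]]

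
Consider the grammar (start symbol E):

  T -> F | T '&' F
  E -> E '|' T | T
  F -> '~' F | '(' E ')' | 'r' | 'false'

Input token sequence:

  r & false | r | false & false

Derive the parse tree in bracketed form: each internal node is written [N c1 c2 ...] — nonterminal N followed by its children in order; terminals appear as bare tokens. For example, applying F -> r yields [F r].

E
E | T
E | T | T
T | T | T
T & F | T | T
F & F | T | T
r & F | T | T
r & false | T | T
r & false | F | T
r & false | r | T
r & false | r | T & F
r & false | r | F & F
r & false | r | false & F
r & false | r | false & false

[E [E [E [T [T [F r]] & [F false]]] | [T [F r]]] | [T [T [F false]] & [F false]]]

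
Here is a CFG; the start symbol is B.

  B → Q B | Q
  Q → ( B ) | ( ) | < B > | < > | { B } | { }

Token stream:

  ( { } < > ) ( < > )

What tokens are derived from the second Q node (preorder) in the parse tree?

[B [Q ( [B [Q { }] [B [Q < >]]] )] [B [Q ( [B [Q < >]] )]]]

{ }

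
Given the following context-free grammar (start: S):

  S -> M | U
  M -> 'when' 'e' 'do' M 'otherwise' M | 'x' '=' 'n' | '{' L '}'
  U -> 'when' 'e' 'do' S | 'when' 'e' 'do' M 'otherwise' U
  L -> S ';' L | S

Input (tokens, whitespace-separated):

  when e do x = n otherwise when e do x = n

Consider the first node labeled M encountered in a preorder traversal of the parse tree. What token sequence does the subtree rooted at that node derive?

[S [U when e do [M x = n] otherwise [U when e do [S [M x = n]]]]]

x = n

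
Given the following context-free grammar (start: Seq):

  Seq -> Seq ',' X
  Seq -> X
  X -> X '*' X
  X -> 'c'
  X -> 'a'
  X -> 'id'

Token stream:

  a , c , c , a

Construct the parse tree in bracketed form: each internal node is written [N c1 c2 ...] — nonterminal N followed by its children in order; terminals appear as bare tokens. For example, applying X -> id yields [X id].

[Seq [Seq [Seq [Seq [X a]] , [X c]] , [X c]] , [X a]]

Seq
Seq , X
Seq , X , X
Seq , X , X , X
X , X , X , X
a , X , X , X
a , c , X , X
a , c , c , X
a , c , c , a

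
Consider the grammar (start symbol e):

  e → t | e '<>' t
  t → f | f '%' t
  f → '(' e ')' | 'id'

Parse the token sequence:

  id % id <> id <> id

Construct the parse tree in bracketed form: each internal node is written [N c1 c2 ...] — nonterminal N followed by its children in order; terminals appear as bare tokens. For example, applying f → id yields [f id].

e
e <> t
e <> t <> t
t <> t <> t
f % t <> t <> t
id % t <> t <> t
id % f <> t <> t
id % id <> t <> t
id % id <> f <> t
id % id <> id <> t
id % id <> id <> f
id % id <> id <> id

[e [e [e [t [f id] % [t [f id]]]] <> [t [f id]]] <> [t [f id]]]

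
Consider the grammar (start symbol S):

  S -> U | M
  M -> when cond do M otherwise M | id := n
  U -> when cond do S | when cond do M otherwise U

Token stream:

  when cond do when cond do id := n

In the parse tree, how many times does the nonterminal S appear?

3

[S [U when cond do [S [U when cond do [S [M id := n]]]]]]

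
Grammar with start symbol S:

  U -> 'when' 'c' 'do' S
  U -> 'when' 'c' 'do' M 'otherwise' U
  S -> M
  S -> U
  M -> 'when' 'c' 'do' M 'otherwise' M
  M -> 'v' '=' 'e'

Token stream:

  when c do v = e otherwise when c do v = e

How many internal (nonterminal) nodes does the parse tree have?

[S [U when c do [M v = e] otherwise [U when c do [S [M v = e]]]]]

6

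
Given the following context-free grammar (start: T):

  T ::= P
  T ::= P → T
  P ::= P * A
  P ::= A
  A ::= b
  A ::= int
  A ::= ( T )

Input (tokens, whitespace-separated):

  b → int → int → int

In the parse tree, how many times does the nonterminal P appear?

4

[T [P [A b]] → [T [P [A int]] → [T [P [A int]] → [T [P [A int]]]]]]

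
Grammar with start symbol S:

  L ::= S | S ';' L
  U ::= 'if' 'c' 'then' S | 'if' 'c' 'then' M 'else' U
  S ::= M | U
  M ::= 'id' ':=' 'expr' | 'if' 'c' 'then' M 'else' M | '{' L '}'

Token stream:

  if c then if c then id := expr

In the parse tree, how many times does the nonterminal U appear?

2

[S [U if c then [S [U if c then [S [M id := expr]]]]]]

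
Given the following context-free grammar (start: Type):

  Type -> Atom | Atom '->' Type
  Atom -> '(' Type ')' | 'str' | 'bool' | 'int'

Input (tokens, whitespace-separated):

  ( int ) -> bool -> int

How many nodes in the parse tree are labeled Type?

[Type [Atom ( [Type [Atom int]] )] -> [Type [Atom bool] -> [Type [Atom int]]]]

4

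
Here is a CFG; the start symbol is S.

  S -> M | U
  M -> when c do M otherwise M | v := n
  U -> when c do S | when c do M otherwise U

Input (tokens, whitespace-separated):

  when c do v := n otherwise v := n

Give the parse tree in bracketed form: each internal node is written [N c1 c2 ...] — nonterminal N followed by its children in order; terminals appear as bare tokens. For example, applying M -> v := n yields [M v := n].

S
M
when c do M otherwise M
when c do v := n otherwise M
when c do v := n otherwise v := n

[S [M when c do [M v := n] otherwise [M v := n]]]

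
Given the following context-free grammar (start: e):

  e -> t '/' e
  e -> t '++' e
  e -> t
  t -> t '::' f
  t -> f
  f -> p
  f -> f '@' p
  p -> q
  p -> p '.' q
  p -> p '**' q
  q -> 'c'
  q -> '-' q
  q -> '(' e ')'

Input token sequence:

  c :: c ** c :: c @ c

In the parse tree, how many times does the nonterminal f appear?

[e [t [t [t [f [p [q c]]]] :: [f [p [p [q c]] ** [q c]]]] :: [f [f [p [q c]]] @ [p [q c]]]]]

4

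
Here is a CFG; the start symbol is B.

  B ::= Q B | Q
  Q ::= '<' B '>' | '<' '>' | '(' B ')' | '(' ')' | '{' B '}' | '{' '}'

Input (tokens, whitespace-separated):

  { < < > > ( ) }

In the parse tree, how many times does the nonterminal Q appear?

[B [Q { [B [Q < [B [Q < >]] >] [B [Q ( )]]] }]]

4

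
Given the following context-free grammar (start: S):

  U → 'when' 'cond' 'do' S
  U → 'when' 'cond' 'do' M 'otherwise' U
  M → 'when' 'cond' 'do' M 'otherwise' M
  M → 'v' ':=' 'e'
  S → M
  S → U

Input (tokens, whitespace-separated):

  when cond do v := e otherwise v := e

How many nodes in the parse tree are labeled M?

[S [M when cond do [M v := e] otherwise [M v := e]]]

3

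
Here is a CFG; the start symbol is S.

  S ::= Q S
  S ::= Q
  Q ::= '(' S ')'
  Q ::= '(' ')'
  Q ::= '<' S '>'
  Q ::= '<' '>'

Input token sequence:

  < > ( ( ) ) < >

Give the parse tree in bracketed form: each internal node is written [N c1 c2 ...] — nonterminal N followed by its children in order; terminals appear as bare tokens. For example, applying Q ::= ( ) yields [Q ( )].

[S [Q < >] [S [Q ( [S [Q ( )]] )] [S [Q < >]]]]

S
Q S
< > S
< > Q S
< > ( S ) S
< > ( Q ) S
< > ( ( ) ) S
< > ( ( ) ) Q
< > ( ( ) ) < >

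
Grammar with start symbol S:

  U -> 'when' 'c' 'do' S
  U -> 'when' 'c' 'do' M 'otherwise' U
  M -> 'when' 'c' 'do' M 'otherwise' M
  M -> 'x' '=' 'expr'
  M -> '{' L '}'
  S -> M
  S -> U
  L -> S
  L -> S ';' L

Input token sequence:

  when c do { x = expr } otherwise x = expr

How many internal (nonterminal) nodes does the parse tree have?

[S [M when c do [M { [L [S [M x = expr]]] }] otherwise [M x = expr]]]

7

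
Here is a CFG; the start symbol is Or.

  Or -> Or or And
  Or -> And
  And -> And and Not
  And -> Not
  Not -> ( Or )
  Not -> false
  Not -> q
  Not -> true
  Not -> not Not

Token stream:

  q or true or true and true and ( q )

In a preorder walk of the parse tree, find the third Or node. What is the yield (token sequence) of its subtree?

q

[Or [Or [Or [And [Not q]]] or [And [Not true]]] or [And [And [And [Not true]] and [Not true]] and [Not ( [Or [And [Not q]]] )]]]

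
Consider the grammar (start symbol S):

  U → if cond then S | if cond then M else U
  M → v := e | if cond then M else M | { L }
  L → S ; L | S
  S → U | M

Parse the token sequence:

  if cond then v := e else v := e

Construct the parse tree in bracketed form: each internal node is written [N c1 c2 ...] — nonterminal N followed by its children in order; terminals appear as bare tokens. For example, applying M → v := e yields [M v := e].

[S [M if cond then [M v := e] else [M v := e]]]

S
M
if cond then M else M
if cond then v := e else M
if cond then v := e else v := e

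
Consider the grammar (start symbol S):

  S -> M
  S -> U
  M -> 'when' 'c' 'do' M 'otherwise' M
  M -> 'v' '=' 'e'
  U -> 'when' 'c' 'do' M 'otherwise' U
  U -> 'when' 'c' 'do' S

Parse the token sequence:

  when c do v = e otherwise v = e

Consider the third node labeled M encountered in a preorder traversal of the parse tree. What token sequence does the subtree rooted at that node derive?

[S [M when c do [M v = e] otherwise [M v = e]]]

v = e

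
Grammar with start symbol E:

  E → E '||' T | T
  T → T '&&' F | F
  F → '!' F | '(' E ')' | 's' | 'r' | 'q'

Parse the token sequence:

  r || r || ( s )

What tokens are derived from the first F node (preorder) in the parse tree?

r

[E [E [E [T [F r]]] || [T [F r]]] || [T [F ( [E [T [F s]]] )]]]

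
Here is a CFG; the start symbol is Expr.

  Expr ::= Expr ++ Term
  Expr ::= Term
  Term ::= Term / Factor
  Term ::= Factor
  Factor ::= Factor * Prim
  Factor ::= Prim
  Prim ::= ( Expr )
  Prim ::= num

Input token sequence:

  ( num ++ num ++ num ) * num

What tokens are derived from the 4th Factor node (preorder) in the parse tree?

num

[Expr [Term [Factor [Factor [Prim ( [Expr [Expr [Expr [Term [Factor [Prim num]]]] ++ [Term [Factor [Prim num]]]] ++ [Term [Factor [Prim num]]]] )]] * [Prim num]]]]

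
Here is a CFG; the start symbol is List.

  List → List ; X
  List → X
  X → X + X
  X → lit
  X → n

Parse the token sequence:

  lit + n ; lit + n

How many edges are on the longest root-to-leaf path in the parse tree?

4

[List [List [X [X lit] + [X n]]] ; [X [X lit] + [X n]]]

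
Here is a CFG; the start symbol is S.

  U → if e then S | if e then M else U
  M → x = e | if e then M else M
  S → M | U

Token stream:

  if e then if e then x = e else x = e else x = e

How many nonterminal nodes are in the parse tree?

6

[S [M if e then [M if e then [M x = e] else [M x = e]] else [M x = e]]]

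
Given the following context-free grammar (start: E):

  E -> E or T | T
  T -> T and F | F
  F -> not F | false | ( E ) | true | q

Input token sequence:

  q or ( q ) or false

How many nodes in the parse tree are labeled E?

[E [E [E [T [F q]]] or [T [F ( [E [T [F q]]] )]]] or [T [F false]]]

4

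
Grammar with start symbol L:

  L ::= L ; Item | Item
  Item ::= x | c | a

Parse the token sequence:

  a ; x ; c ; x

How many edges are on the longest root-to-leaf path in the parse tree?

[L [L [L [L [Item a]] ; [Item x]] ; [Item c]] ; [Item x]]

5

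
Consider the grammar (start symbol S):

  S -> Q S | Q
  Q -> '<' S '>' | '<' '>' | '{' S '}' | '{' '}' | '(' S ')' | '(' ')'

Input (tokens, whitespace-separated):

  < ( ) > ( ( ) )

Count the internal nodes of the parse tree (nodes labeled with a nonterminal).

8

[S [Q < [S [Q ( )]] >] [S [Q ( [S [Q ( )]] )]]]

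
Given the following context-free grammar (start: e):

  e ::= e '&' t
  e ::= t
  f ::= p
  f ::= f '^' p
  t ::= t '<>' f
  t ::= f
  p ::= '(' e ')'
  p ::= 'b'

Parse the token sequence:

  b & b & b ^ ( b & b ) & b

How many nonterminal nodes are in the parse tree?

[e [e [e [e [t [f [p b]]]] & [t [f [p b]]]] & [t [f [f [p b]] ^ [p ( [e [e [t [f [p b]]]] & [t [f [p b]]]] )]]]] & [t [f [p b]]]]

26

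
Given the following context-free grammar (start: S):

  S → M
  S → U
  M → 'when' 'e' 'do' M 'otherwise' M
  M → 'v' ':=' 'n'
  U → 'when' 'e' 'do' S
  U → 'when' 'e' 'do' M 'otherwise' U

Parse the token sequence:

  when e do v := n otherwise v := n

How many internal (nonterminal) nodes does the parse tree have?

4

[S [M when e do [M v := n] otherwise [M v := n]]]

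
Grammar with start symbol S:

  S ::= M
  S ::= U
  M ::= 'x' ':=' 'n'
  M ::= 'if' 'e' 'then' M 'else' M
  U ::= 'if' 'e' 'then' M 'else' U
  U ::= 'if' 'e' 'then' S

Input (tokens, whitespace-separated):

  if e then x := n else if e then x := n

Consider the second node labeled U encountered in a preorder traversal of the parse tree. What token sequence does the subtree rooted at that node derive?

[S [U if e then [M x := n] else [U if e then [S [M x := n]]]]]

if e then x := n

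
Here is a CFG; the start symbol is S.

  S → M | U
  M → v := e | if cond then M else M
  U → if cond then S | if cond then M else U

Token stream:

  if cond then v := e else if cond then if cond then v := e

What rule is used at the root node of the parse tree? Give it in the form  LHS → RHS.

[S [U if cond then [M v := e] else [U if cond then [S [U if cond then [S [M v := e]]]]]]]

S → U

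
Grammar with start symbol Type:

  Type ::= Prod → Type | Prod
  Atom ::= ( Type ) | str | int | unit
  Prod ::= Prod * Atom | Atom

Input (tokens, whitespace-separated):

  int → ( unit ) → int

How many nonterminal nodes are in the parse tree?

12

[Type [Prod [Atom int]] → [Type [Prod [Atom ( [Type [Prod [Atom unit]]] )]] → [Type [Prod [Atom int]]]]]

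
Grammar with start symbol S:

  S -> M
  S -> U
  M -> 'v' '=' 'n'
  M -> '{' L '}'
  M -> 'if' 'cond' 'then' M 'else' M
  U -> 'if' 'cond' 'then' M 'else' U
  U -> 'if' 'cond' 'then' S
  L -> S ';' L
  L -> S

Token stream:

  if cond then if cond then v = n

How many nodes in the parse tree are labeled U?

2

[S [U if cond then [S [U if cond then [S [M v = n]]]]]]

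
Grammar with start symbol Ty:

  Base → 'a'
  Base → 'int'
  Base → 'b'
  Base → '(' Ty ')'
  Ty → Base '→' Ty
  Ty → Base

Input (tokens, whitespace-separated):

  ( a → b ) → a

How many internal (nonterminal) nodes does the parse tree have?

[Ty [Base ( [Ty [Base a] → [Ty [Base b]]] )] → [Ty [Base a]]]

8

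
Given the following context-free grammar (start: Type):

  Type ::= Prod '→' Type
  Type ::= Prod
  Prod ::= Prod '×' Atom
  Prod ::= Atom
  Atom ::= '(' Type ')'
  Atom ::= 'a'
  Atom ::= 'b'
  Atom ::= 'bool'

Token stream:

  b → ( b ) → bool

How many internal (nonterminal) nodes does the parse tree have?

12

[Type [Prod [Atom b]] → [Type [Prod [Atom ( [Type [Prod [Atom b]]] )]] → [Type [Prod [Atom bool]]]]]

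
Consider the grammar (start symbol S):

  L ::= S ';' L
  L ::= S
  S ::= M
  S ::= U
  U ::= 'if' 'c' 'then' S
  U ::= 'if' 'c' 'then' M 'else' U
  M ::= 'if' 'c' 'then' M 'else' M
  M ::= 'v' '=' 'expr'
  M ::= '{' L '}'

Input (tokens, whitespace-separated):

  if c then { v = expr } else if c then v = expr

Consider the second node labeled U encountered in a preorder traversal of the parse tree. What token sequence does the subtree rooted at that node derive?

[S [U if c then [M { [L [S [M v = expr]]] }] else [U if c then [S [M v = expr]]]]]

if c then v = expr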